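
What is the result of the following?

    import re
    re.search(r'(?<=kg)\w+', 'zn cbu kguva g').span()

(9, 12)

Because the assertion is zero-width, the text it checks is not consumed and won't appear in the result.
`re.search` scans for the first position where the pattern succeeds.
The match spans [9:12] → 'uva'.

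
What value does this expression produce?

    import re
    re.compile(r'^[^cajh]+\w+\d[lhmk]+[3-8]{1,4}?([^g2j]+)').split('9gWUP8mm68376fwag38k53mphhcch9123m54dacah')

This matches anchored at the start of the string; then one or more of any character except [cajh], then one or more of a word character, then a digit; then one or more of one of [lhmk], then 1 to 4 of a character in [3-8] (lazy); then one or more of any character except [g2j] (captured).
A non-greedy quantifier consumes as few characters as it can — just enough that the remainder of the pattern still matches from where it stops; whatever follows it matches normally.
Matches to split on: at [0:41] → '9gWUP8mm68376fwag38k53mphhcch9123m54dacah'.
Because the pattern has a capturing group, `split` also inserts each captured text between the pieces.

['', '4dacah', '']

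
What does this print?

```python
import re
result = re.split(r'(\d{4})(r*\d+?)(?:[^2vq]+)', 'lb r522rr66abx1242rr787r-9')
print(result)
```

Pattern: exactly 4 of a digit (captured); then zero or more of the literal 'r', then one or more of a digit (lazy) (captured); then one or more of any character except [2vq] (non-capturing group).
Matches to split on: at [14:26] → '1242rr787r-9'.
The group in the pattern means `split` returns the separators' captures alongside the pieces.

['lb r522rr66abx', '1242', 'rr7', '']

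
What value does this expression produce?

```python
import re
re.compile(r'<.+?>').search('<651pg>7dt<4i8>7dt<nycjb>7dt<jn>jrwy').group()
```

'<651pg>'

The match spans [0:7] → '<651pg>'.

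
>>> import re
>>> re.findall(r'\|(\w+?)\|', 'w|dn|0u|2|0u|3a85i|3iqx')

Scanning left to right: at [1:5] match '|dn|', group 1 = 'dn'; at [7:10] match '|2|', group 1 = '2'; at [12:19] match '|3a85i|', group 1 = '3a85i'.
Because there's exactly one group, `findall` drops the full match and keeps group 1 from each hit.

['dn', '2', '3a85i']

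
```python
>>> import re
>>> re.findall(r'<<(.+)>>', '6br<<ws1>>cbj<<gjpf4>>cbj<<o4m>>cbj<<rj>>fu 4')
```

['ws1>>cbj<<gjpf4>>cbj<<o4m>>cbj<<rj']

With a single group, `findall` returns only what that group captured — 1 item.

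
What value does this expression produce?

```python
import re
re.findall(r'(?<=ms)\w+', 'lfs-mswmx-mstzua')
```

The `(?=…)`/`(?<=…)` assertion just peeks at neighbouring text; it doesn't advance the match position.
`findall` yields the raw match text (2 of them) because the pattern has no groups.

['wmx', 'tzua']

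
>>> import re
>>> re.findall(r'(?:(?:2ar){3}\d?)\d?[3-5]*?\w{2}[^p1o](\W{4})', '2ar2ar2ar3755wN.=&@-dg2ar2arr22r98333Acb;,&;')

The pattern matches the literal '2ar' repeated 3 times, then optionally a digit (non-capturing group); then optionally a digit, then zero or more of a character in [3-5] (lazy), then exactly 2 of a word character; then any character except [p1o]; then exactly 4 of a non-word character (captured).
Lazy quantifiers expand one character at a time until the remainder of the pattern can match.
Matches: at [0:19] match '2ar2ar2ar3755wN.=&@', group 1 = '.=&@'.
With a single group, `findall` returns only what that group captured — 1 item.

['.=&@']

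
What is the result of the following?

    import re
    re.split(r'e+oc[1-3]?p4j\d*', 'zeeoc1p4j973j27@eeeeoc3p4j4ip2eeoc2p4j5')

`split` removes every match and returns the 4 fragments in between.

['z', 'j27@', 'ip2', '']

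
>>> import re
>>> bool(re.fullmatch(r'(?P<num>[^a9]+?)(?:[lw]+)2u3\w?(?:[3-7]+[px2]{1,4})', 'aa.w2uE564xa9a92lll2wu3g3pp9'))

Pattern: one or more of any character except [a9] (lazy) (captured as 'num'); then one or more of one of [lw] (non-capturing group); then the literal '2u3', then optionally a word character; then one or more of a character in [3-7], then 1 to 4 of one of [px2] (non-capturing group).
`re.fullmatch` requires the pattern to consume the entire string.
Here the pattern can't cover the whole string, so the call returns None, and `bool(None)` is False.

False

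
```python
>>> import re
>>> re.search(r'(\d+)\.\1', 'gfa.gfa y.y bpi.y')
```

After group 1 captures some text, `\1` only succeeds where that same text appears again.
Here the pattern never matches, so the call returns None.

None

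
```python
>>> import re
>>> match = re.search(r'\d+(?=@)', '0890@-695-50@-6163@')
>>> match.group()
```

'0890'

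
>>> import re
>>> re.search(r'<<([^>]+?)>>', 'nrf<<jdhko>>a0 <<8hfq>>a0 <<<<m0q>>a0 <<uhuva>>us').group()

Unlike `match`, `search` isn't anchored — it looks for the pattern anywhere in the string.
The match spans [3:12] → '<<jdhko>>'.
Captured: group 1 = 'jdhko'.

'<<jdhko>>'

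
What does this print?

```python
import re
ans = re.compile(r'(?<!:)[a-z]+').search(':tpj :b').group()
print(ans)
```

pj

The negative lookaround is zero-width — it rules out positions where the adjacent text would match, without consuming anything.
The match spans [2:4] → 'pj'.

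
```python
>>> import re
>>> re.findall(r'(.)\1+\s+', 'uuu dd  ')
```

['u', 'd']

`\1` has to match the exact text group 1 already captured.
Matches: at [0:4] match 'uuu ', group 1 = 'u'; at [4:8] match 'dd  ', group 1 = 'd'.
`findall` collects group 1 from each match (2 total).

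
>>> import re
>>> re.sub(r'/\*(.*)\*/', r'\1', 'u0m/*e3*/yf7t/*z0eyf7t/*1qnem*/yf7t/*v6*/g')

Matches: at [3:41] → '/*e3*/yf7t/*z0eyf7t/*1qnem*/yf7t/*v6*/'.
Each match is replaced using the text its own group 1 captured.

'u0me3*/yf7t/*z0eyf7t/*1qnem*/yf7t/*v6g'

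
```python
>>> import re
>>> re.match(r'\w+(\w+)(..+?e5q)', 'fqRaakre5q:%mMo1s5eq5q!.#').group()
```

'fqRaakre5q'

This matches one or more of a word character; then one or more of a word character (captured); then any character, then one or more of any character (lazy), then the literal 'e5q' (captured).
`match` is anchored at position 0; if the pattern doesn't fit there, it returns None.
The match spans [0:10] → 'fqRaakre5q'.
Captured: group 1 = 'a', group 2 = 'kre5q'.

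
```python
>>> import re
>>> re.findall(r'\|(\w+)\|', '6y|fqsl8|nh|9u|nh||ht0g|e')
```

Walking the string: at [2:9] match '|fqsl8|', group 1 = 'fqsl8'; at [11:15] match '|9u|', group 1 = '9u'; at [18:24] match '|ht0g|', group 1 = 'ht0g'.
Because there's exactly one group, `findall` drops the full match and keeps group 1 from each hit.

['fqsl8', '9u', 'ht0g']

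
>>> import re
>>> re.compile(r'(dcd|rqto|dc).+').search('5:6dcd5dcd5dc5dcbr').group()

'dcd5dcd5dc5dcbr'

The match spans [3:18] → 'dcd5dcd5dc5dcbr'.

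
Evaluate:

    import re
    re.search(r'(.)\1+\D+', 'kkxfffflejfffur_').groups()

The match spans [0:16] → 'kkxfffflejfffur_'.
Captured: group 1 = 'k'.

('k',)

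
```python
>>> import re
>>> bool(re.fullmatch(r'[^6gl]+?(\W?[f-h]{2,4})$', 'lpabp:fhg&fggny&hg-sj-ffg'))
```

False

The pattern matches one or more of any character except [6gl] (lazy); then optionally a non-word character, then 2 to 4 of a character in [f-h] (captured); then anchored at the end.
`fullmatch` succeeds only if the pattern covers the string from start to end.
Here there's no way to consume every character, so the call returns None, and `bool(None)` is False.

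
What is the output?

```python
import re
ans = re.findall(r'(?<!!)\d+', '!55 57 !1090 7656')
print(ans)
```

['5', '57', '090', '7656']

The negative lookahead/lookbehind blocks any match where the forbidden context is present.
Walking the string: at [2:3] → '5'; at [4:6] → '57'; at [9:12] → '090'; at [13:17] → '7656'.
With no groups in the pattern, `findall` gives back each whole match — 4 here.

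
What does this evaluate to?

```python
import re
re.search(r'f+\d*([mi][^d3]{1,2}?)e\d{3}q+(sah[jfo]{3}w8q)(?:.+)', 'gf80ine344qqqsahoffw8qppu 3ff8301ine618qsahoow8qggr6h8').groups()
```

Pattern: one or more of a literal 'f', then zero or more of a digit; then one of [mi], then 1 to 2 of any character except [d3] (lazy) (captured); then the literal 'e', then exactly 3 of a digit, then one or more of a literal 'q'; then the literal 'sah', then exactly 3 of one of [jfo], then the literal 'w8q' (captured); then one or more of any character (non-capturing group).
`re.search` tries every starting position until one works.
The match spans [1:54] → 'f80ine344qqqsahoffw8qppu 3ff8301ine618qsahoow8qggr6h8'.
Captured: group 1 = 'in', group 2 = 'sahoffw8q'.

('in', 'sahoffw8q')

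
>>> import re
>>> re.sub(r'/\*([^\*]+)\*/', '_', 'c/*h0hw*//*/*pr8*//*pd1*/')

'c_/*__'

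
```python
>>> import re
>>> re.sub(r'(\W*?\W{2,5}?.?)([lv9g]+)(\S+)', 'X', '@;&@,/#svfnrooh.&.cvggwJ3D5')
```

This matches zero or more of a non-word character (lazy), then 2 to 5 of a non-word character (lazy), then optionally any character (captured); then one or more of one of [lv9g] (captured); then one or more of a non-whitespace character (captured).
Matches: at [0:27] → '@;&@,/#svfnrooh.&.cvggwJ3D5'.
`sub` substitutes 'X' at each match site.

'X'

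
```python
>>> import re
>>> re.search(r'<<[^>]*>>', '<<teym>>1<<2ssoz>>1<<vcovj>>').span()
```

(0, 8)

The match spans [0:8] → '<<teym>>'.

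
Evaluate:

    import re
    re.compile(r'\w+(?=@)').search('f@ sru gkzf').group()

The lookaround is zero-width — it requires the adjacent text to match without consuming it, so the asserted text isn't part of the match.
`search` walks the string left to right and returns the first match it finds.
The match spans [0:1] → 'f'.

'f'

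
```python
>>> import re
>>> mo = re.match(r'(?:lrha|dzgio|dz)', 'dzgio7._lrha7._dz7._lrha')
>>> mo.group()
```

'dzgio'

`re.match` only tries the pattern at the start of the string.
The match spans [0:5] → 'dzgio'.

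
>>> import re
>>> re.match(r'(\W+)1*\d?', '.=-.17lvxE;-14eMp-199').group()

Pattern: one or more of a non-word character (captured); then zero or more of the literal '1', then optionally a digit.
`re.match` only tries the pattern at the start of the string.
The match spans [0:6] → '.=-.17'.
Captured: group 1 = '.=-.'.

'.=-.17'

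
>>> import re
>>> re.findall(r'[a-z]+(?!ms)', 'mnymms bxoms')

The negative lookahead/lookbehind blocks any match where the forbidden context is present.
Walking the string: at [0:6] → 'mnymms'; at [7:12] → 'bxoms'.
Since nothing is captured, `findall` lists the 2 matched substrings directly.

['mnymms', 'bxoms']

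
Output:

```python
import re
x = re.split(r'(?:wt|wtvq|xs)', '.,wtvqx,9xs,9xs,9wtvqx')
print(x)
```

Alternation tries branches left to right and keeps the first one that lets the overall match succeed at that position.
Each match becomes a cut point; 5 segments remain.

['.,', 'vqx,9', ',9', ',9', 'vqx']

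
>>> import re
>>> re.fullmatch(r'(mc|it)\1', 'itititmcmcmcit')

None

A backreference is literal: `\1` must see the identical characters the first group matched.
`re.fullmatch` requires the pattern to consume the entire string.
Here there's no way to consume every character, so the call returns None.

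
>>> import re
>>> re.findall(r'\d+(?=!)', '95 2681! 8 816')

['2681']

Because the assertion is zero-width, the text it checks is not consumed and won't appear in the result.
Matches: at [3:7] → '2681'.
With no groups in the pattern, `findall` gives back each whole match — 1 here.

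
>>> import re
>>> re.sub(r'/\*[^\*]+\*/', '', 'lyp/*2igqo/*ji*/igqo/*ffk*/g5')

'lyp/*2igqoigqog5'

Each match is replaced by ''.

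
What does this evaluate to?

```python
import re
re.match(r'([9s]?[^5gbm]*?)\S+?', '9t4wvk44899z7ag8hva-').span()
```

`match` is anchored at position 0; if the pattern doesn't fit there, it returns None.
The match spans [0:2] → '9t'.

(0, 2)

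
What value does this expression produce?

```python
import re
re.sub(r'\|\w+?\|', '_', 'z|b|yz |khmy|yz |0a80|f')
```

'z_yz _yz _f'

Matches: at [1:4] → '|b|'; at [7:13] → '|khmy|'; at [16:22] → '|0a80|'.
`sub` substitutes '_' at each match site.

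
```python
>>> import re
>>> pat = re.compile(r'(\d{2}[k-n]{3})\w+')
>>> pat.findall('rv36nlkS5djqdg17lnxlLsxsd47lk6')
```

['36nlk']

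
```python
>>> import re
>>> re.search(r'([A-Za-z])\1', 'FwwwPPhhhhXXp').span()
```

The backreference `\1` re-matches whatever the first group consumed, character for character.
The match spans [1:3] → 'ww'.

(1, 3)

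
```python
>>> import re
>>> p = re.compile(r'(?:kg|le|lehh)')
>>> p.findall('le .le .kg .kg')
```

['le', 'le', 'kg', 'kg']

Matches: at [0:2] → 'le'; at [4:6] → 'le'; at [8:10] → 'kg'; at [12:14] → 'kg'.
No capturing groups, so `findall` returns the 4 full match strings.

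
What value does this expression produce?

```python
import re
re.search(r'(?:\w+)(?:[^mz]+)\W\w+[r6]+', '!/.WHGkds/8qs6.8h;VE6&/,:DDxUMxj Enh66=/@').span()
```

(3, 38)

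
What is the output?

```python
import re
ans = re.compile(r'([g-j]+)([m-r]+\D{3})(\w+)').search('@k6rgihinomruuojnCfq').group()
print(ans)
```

The pattern matches one or more of a character in [g-j] (captured); then one or more of a character in [m-r], then exactly 3 of a non-digit (captured); then one or more of a word character (captured).
`re.search` tries every starting position until one works.
The match spans [4:20] → 'gihinomruuojnCfq'.
Captured: group 1 = 'gihi', group 2 = 'nomruuo', group 3 = 'jnCfq'.

gihinomruuojnCfq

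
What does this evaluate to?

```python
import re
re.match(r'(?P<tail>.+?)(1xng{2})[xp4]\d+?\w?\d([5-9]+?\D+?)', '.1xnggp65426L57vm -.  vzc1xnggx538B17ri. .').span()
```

`re.match` won't scan ahead — the pattern has to work from the very first character.
The match spans [0:13] → '.1xnggp65426L'.

(0, 13)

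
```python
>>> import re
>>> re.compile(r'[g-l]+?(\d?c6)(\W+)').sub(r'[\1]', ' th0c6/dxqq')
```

' t[0c6]dxqq'

The pattern matches one or more of a character in [g-l] (lazy); then optionally a digit, then the literal 'c6' (captured); then one or more of a non-word character (captured).
The replacement refers to a captured group, so each match is rewritten using its own captured text.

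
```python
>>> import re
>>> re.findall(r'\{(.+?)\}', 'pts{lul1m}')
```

['lul1m']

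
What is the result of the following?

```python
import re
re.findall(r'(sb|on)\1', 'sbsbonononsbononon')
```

A backreference is literal: `\1` must see the identical characters the first group matched.
Walking the string: at [0:4] match 'sbsb', group 1 = 'sb'; at [4:8] match 'onon', group 1 = 'on'; at [12:16] match 'onon', group 1 = 'on'.
With a single group, `findall` returns only what that group captured — 3 items.

['sb', 'on', 'on']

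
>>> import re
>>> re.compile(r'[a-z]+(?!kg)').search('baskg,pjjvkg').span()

Because the assertion is negative and zero-width, positions next to the forbidden text are skipped.
The match spans [0:5] → 'baskg'.

(0, 5)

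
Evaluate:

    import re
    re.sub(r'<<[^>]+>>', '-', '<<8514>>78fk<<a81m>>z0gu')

'-78fk-z0gu'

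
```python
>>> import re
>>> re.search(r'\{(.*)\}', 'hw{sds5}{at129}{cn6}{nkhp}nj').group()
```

'{sds5}{at129}{cn6}{nkhp}'

`re.search` tries every starting position until one works.
The match spans [2:26] → '{sds5}{at129}{cn6}{nkhp}'.
Captured: group 1 = 'sds5}{at129}{cn6}{nkhp'.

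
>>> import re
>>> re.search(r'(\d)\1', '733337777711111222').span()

After group 1 captures some text, `\1` only succeeds where that same text appears again.
The match spans [1:3] → '33'.

(1, 3)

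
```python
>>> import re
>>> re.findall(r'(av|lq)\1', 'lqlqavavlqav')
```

['lq', 'av']

The backreference `\1` re-matches whatever the first group consumed, character for character.
Matches: at [0:4] match 'lqlq', group 1 = 'lq'; at [4:8] match 'avav', group 1 = 'av'.
One capturing group, so `findall` returns just the captured substring from each match — 2 in all.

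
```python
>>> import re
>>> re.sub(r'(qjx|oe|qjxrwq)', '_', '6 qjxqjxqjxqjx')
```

Matches: at [2:5] → 'qjx'; at [5:8] → 'qjx'; at [8:11] → 'qjx'; at [11:14] → 'qjx'.
Each match is replaced by '_'.

'6 ____'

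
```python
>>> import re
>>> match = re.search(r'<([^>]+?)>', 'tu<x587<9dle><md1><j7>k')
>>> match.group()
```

'<x587<9dle>'

Unlike `match`, `search` isn't anchored — it looks for the pattern anywhere in the string.
The match spans [2:13] → '<x587<9dle>'.
Captured: group 1 = 'x587<9dle'.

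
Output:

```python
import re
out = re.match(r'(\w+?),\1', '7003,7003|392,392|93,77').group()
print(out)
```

7003,7003

`re.match` only tries the pattern at the start of the string.
The match spans [0:9] → '7003,7003'.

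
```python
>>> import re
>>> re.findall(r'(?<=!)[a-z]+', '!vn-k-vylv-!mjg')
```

The `(?=…)`/`(?<=…)` assertion just peeks at neighbouring text; it doesn't advance the match position.
Scanning left to right: at [1:3] → 'vn'; at [12:15] → 'mjg'.
No capturing groups, so `findall` returns the 2 full match strings.

['vn', 'mjg']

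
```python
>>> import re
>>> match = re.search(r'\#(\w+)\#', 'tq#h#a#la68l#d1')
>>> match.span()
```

Unlike `match`, `search` isn't anchored — it looks for the pattern anywhere in the string.
The match spans [2:5] → '#h#'.
Captured: group 1 = 'h'.

(2, 5)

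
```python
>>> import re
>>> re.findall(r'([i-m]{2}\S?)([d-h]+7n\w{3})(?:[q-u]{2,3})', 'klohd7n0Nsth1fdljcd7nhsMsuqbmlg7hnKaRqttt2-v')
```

The pattern matches exactly 2 of a character in [i-m], then optionally a non-whitespace character (captured); then one or more of a character in [d-h], then the literal '7n', then exactly 3 of a word character (captured); then 2 to 3 of a character in [q-u] (non-capturing group).
Matches: at [15:27] match 'ljcd7nhsMsuq', groups = ('ljc', 'd7nhsM').
`findall` packs the 2 group values into a tuple for every match.

[('ljc', 'd7nhsM')]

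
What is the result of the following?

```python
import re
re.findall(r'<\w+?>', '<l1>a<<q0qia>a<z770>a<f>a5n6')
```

['<l1>', '<q0qia>', '<z770>', '<f>']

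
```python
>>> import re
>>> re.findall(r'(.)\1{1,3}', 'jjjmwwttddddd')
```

['j', 'w', 't', 'd']

`\1` is not a pattern — it's the concrete string captured by group 1, re-applied verbatim.
With a single group, `findall` returns only what that group captured — 4 items.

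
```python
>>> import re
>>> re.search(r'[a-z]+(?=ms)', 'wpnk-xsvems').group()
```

'xsve'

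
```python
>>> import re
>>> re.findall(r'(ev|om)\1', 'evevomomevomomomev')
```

`\1` has to match the exact text group 1 already captured.
Matches: at [0:4] match 'evev', group 1 = 'ev'; at [4:8] match 'omom', group 1 = 'om'; at [10:14] match 'omom', group 1 = 'om'.
`findall` collects group 1 from each match (3 total).

['ev', 'om', 'om']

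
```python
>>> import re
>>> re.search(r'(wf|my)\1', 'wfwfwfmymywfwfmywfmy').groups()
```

('wf',)

After group 1 captures some text, `\1` only succeeds where that same text appears again.
`re.search` scans for the first position where the pattern succeeds.
The match spans [0:4] → 'wfwf'.
Captured: group 1 = 'wf'.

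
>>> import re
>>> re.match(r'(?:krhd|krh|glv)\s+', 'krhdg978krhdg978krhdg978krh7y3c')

`re.match` only tries the pattern at the start of the string.
Here position 0 doesn't satisfy it, so the call returns None.

None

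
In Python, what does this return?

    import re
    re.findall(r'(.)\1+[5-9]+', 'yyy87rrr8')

['y', 'r']

A backreference is literal: `\1` must see the identical characters the first group matched.
One capturing group, so `findall` returns just the captured substring from each match — 2 in all.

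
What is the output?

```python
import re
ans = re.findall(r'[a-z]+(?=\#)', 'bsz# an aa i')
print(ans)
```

['bsz']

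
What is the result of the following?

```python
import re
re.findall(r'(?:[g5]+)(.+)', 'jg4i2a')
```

`findall` collects group 1 from the one match (1 total).

['4i2a']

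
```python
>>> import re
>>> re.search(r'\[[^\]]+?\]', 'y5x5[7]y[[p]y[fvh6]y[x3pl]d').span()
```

(4, 7)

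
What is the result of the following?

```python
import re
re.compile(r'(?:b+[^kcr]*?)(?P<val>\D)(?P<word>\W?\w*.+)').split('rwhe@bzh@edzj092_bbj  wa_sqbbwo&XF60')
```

Pattern: one or more of a literal 'b', then zero or more of any character except [kcr] (lazy) (non-capturing group); then a non-digit (captured as 'val'); then optionally a non-word character, then zero or more of a word character, then one or more of any character (captured as 'word').
Lazy quantifiers expand one character at a time until the remainder of the pattern can match.
Matches to split on: at [5:36] → 'bzh@edzj092_bbj  wa_sqbbwo&XF60'.
With a capturing group present, the delimiter's captured portion is kept in the result list.

['rwhe@', 'z', 'h@edzj092_bbj  wa_sqbbwo&XF60', '']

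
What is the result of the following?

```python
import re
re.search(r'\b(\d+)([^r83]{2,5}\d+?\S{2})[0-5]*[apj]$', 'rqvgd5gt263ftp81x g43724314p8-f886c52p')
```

None

This matches a word boundary (`\b`, zero-width); then one or more of a digit (captured); then 2 to 5 of any character except [r83], then one or more of a digit (lazy), then exactly 2 of a non-whitespace character (captured); then zero or more of a character in [0-5], then one of [apj]; then anchored at the end.
`search` walks the string left to right and returns the first match it finds.
Here no position works, so the call returns None.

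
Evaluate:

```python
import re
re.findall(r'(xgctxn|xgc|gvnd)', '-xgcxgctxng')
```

['xgc', 'xgctxn']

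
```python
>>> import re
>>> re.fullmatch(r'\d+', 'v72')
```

For `fullmatch`, every character of the input must be accounted for by the pattern.
Here the string isn't matched end-to-end, so the call returns None.

None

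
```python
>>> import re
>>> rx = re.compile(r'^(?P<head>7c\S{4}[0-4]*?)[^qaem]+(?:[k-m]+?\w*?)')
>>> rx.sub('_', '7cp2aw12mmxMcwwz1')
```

'_mxMcwwz1'

Pattern: anchored at the start of the string; then the literal '7c', then exactly 4 of a non-whitespace character, then zero or more of a character in [0-4] (lazy) (captured as 'head'); then one or more of any character except [qaem]; then one or more of a character in [k-m] (lazy), then zero or more of a word character (lazy) (non-capturing group).
Matches: at [0:9] → '7cp2aw12m'.
Every occurrence is swapped for '_'.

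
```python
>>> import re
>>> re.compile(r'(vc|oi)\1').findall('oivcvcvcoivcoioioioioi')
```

A backreference is literal: `\1` must see the identical characters the first group matched.
Because there's exactly one group, `findall` drops the full match and keeps group 1 from each hit.

['vc', 'oi', 'oi']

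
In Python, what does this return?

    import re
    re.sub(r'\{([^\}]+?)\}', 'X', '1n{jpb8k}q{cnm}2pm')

'1nXqX2pm'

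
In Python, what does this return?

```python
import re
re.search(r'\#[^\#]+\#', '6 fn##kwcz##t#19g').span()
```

`re.search` scans for the first position where the pattern succeeds.
The match spans [5:11] → '#kwcz#'.

(5, 11)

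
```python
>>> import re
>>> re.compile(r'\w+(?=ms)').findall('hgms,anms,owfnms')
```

['hg', 'an', 'owfn']

The `(?=…)`/`(?<=…)` assertion just peeks at neighbouring text; it doesn't advance the match position.
Matches: at [0:2] → 'hg'; at [5:7] → 'an'; at [10:14] → 'owfn'.
`findall` yields the raw match text (3 of them) because the pattern has no groups.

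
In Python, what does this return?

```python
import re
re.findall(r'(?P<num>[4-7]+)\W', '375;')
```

['75']

Because there's exactly one group, `findall` drops the full match and keeps group 1 from the one hit.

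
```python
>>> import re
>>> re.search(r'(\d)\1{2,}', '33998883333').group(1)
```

'8'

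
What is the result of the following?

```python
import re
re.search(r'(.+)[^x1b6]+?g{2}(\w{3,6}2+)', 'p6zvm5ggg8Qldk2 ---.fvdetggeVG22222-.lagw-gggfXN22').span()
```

The match spans [0:50] → 'p6zvm5ggg8Qldk2 ---.fvdetggeVG22222-.lagw-gggfXN22'.

(0, 50)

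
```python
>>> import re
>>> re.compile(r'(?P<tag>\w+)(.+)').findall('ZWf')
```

[('ZW', 'f')]

Pattern: one or more of a word character (captured as 'tag'); then one or more of any character (captured).
Matches: at [0:3] match 'ZWf', groups = ('ZW', 'f').
`findall` packs the 2 group values into a tuple for every match.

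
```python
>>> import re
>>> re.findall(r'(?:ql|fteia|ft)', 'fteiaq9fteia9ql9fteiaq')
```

['fteia', 'fteia', 'ql', 'fteia']

The regex engine tests alternatives in the order written; an earlier branch that matches wins even if a later one would match more.
Walking the string: at [0:5] → 'fteia'; at [7:12] → 'fteia'; at [13:15] → 'ql'; at [16:21] → 'fteia'.
No capturing groups, so `findall` returns the 4 full match strings.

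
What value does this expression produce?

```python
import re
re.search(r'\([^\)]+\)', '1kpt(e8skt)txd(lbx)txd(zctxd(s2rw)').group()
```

`re.search` scans for the first position where the pattern succeeds.
The match spans [4:11] → '(e8skt)'.

'(e8skt)'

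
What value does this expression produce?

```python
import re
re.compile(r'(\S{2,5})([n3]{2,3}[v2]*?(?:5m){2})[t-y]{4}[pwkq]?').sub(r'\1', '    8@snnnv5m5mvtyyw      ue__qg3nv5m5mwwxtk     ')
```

'    8@sn      ue__qg     '

The pattern matches 2 to 5 of a non-whitespace character (captured); then 2 to 3 of one of [n3], then zero or more of one of [v2] (lazy), then the literal '5m' repeated 2 times (captured); then exactly 4 of a character in [t-y], then optionally one of [pwkq].
Each match is replaced using the text its own group 1 captured.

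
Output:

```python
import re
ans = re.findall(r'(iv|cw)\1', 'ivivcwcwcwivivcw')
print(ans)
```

A backreference is literal: `\1` must see the identical characters the first group matched.
Scanning left to right: at [0:4] match 'iviv', group 1 = 'iv'; at [4:8] match 'cwcw', group 1 = 'cw'; at [10:14] match 'iviv', group 1 = 'iv'.
One capturing group, so `findall` returns just the captured substring from each match — 3 in all.

['iv', 'cw', 'iv']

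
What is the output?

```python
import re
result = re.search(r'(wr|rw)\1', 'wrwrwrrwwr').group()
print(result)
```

wrwr

A backreference is literal: `\1` must see the identical characters the first group matched.
`re.search` scans for the first position where the pattern succeeds.
The match spans [0:4] → 'wrwr'.
Captured: group 1 = 'wr'.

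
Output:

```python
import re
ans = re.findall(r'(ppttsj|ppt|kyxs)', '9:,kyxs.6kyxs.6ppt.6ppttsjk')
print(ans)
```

['kyxs', 'kyxs', 'ppt', 'ppttsj']

Alternation isn't longest-match — the leftmost alternative that fits at this position is chosen.
`findall` collects group 1 from each match (4 total).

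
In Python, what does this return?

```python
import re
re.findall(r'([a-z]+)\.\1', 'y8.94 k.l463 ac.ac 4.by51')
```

['ac']

A backreference is literal: `\1` must see the identical characters the first group matched.
Walking the string: at [13:18] match 'ac.ac', group 1 = 'ac'.
`findall` collects group 1 from the one match (1 total).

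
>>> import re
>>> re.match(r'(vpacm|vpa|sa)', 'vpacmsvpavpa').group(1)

The match spans [0:5] → 'vpacm'.
Captured: group 1 = 'vpacm'.

'vpacm'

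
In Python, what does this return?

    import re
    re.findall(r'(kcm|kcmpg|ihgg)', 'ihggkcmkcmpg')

['ihgg', 'kcm', 'kcm']

The regex engine tests alternatives in the order written; an earlier branch that matches wins even if a later one would match more.
Matches: at [0:4] match 'ihgg', group 1 = 'ihgg'; at [4:7] match 'kcm', group 1 = 'kcm'; at [7:10] match 'kcm', group 1 = 'kcm'.
Because there's exactly one group, `findall` drops the full match and keeps group 1 from each hit.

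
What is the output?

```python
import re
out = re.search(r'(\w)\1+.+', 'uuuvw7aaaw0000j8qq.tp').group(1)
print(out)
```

A backreference is literal: `\1` must see the identical characters the first group matched.
`search` walks the string left to right and returns the first match it finds.
The match spans [0:21] → 'uuuvw7aaaw0000j8qq.tp'.
Captured: group 1 = 'u'.

u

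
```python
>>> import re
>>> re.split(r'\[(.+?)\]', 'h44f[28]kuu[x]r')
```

['h44f', '28', 'kuu', 'x', 'r']

The `?` after the quantifier makes it lazy — it takes as little as possible before letting the rest of the pattern try.
Matches to split on: at [4:8] → '[28]'; at [11:14] → '[x]'.
Because the pattern has a capturing group, `split` also inserts each captured text between the pieces.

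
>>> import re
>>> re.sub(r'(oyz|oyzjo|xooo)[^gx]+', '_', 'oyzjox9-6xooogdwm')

'_x9-6xooogdwm'

Matches: at [0:5] → 'oyzjo'.
`sub` substitutes '_' at each match site.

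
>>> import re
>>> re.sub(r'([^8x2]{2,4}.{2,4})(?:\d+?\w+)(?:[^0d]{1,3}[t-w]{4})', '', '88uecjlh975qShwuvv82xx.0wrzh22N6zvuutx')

'8882xxx'

The pattern matches 2 to 4 of any character except [8x2], then 2 to 4 of any character (captured); then one or more of a digit (lazy), then one or more of a word character (non-capturing group); then 1 to 3 of any character except [0d], then exactly 4 of a character in [t-w] (non-capturing group).
Matches: at [2:18] → 'uecjlh975qShwuvv'; at [22:37] → '.0wrzh22N6zvuut'.
Each match is replaced by ''.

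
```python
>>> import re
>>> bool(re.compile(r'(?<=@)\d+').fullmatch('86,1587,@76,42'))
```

For `fullmatch`, every character of the input must be accounted for by the pattern.
Here the pattern can't cover the whole string, so the call returns None, and `bool(None)` is False.

False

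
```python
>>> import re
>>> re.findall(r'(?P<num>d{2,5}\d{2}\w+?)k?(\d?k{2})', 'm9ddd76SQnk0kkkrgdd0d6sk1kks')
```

[('ddd76SQn', '0kk')]

A non-greedy quantifier consumes as few characters as it can — just enough that the remainder of the pattern still matches from where it stops; whatever follows it matches normally.
With 2 capturing groups, `findall` returns a 2-tuple per match.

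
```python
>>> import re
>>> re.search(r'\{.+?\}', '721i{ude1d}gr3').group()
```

'{ude1d}'

The match spans [4:11] → '{ude1d}'.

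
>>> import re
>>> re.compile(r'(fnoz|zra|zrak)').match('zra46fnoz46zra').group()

'zra'

With `match`, the pattern is implicitly anchored at the beginning.
The match spans [0:3] → 'zra'.
Captured: group 1 = 'zra'.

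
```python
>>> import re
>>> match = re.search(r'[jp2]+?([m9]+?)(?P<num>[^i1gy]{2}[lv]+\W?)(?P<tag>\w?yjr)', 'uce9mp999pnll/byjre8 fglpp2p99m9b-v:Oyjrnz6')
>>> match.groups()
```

('999', 'pnll/', 'byjr')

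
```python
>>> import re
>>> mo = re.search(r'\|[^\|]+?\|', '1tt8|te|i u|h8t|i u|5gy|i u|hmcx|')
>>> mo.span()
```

(4, 8)

Unlike `match`, `search` isn't anchored — it looks for the pattern anywhere in the string.
The match spans [4:8] → '|te|'.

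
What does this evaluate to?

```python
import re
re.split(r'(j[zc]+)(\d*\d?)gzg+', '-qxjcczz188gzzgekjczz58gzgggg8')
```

['-qxjcczz188gzzgek', 'jczz', '58', '8']

The pattern matches the literal 'j', then one or more of one of [zc] (captured); then zero or more of a digit, then optionally a digit (captured); then the literal 'gz', then one or more of a literal 'g'.
Matches to split on: at [17:29] → 'jczz58gzgggg'.
`re.split` interleaves the captured-group text with the surrounding fragments.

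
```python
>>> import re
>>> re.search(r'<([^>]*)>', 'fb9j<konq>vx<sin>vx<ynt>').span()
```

(4, 10)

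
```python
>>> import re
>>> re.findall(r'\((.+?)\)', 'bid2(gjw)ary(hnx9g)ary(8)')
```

['gjw', 'hnx9g', '8']

With the lazy modifier that quantifier settles for the fewest repetitions that let the rest of the pattern succeed (the atoms after it are unaffected and can still be greedy).
With a single group, `findall` returns only what that group captured — 3 items.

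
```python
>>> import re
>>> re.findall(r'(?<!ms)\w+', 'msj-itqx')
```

The negative lookaround is zero-width — it rules out positions where the adjacent text would match, without consuming anything.
With no groups in the pattern, `findall` gives back each whole match — 2 here.

['msj', 'itqx']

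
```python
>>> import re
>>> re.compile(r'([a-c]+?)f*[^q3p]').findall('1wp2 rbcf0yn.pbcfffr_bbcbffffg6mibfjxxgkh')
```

The pattern matches one or more of a character in [a-c] (lazy) (captured); then zero or more of the literal 'f', then any character except [q3p].
Because the quantifier is non-greedy, it stops expanding at the earliest point where the rest of the pattern can succeed.
Walking the string: at [6:8] match 'bc', group 1 = 'b'; at [14:16] match 'bc', group 1 = 'b'; at [21:23] match 'bb', group 1 = 'b'; at [23:25] match 'cb', group 1 = 'c'; at [33:36] match 'bfj', group 1 = 'b'.
Because there's exactly one group, `findall` drops the full match and keeps group 1 from each hit.

['b', 'b', 'b', 'c', 'b']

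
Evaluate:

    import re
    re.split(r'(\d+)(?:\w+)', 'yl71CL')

This matches one or more of a digit (captured); then one or more of a word character (non-capturing group).
The group in the pattern means `split` returns the separators' captures alongside the pieces.

['yl', '71', '']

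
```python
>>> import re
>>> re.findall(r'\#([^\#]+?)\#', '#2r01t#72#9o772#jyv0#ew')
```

['2r01t', '9o772']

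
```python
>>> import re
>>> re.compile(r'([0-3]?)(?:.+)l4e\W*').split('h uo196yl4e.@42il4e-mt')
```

Pattern: optionally a character in [0-3] (captured); then one or more of any character (non-capturing group); then the literal 'l4e', then zero or more of a non-word character.
The group in the pattern means `split` returns the separators' captures alongside the pieces.

['', '', 'mt']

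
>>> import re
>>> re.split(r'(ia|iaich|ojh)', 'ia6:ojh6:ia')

Matches to split on: at [0:2] → 'ia'; at [4:7] → 'ojh'; at [9:11] → 'ia'.
Because the pattern has a capturing group, `split` also inserts each captured text between the pieces.

['', 'ia', '6:', 'ojh', '6:', 'ia', '']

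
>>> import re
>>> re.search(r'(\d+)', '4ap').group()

'4'

The pattern matches one or more of a digit (captured).
`re.search` scans for the first position where the pattern succeeds.
The match spans [0:1] → '4'.
Captured: group 1 = '4'.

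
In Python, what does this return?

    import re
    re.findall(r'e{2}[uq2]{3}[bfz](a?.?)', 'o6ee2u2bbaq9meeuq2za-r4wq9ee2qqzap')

This matches exactly 2 of the literal 'e', then exactly 3 of one of [uq2], then one of [bfz]; then optionally a literal 'a', then optionally any character (captured).
Scanning left to right: at [2:9] match 'ee2u2bb', group 1 = 'b'; at [13:21] match 'eeuq2za-', group 1 = 'a-'; at [26:34] match 'ee2qqzap', group 1 = 'ap'.
Because there's exactly one group, `findall` drops the full match and keeps group 1 from each hit.

['b', 'a-', 'ap']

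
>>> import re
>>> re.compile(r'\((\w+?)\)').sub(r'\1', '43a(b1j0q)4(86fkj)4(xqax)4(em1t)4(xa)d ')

Matches: at [3:10] → '(b1j0q)'; at [11:18] → '(86fkj)'; at [19:25] → '(xqax)'; at [26:32] → '(em1t)'; at [33:37] → '(xa)'.
`\1` in the replacement pulls in group 1's text for each match.

'43ab1j0q486fkj4xqax4em1t4xad '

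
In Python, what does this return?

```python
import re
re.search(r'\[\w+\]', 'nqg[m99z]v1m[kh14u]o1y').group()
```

`search` walks the string left to right and returns the first match it finds.
The match spans [3:9] → '[m99z]'.

'[m99z]'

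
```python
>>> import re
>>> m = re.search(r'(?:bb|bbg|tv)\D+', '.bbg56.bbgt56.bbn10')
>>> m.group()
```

`re.search` tries every starting position until one works.
The match spans [1:4] → 'bbg'.

'bbg'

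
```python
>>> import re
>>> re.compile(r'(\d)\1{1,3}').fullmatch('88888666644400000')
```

None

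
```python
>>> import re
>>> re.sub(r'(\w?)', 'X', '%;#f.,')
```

Pattern: optionally a word character (captured).
Matches: at [0:0] → ''; at [1:1] → ''; at [2:2] → ''; at [3:4] → 'f'; at [4:4] → ''; ….
Each match is replaced by 'X'.

'X%X;X#XX.X,X'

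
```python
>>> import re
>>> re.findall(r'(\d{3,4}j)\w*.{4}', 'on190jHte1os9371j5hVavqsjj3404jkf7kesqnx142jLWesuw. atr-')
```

['190j']

`findall` collects group 1 from the one match (1 total).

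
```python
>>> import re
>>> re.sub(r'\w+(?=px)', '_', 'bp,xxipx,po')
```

Lookahead/lookbehind check context without consuming it, so the matched span excludes the asserted characters.
`sub` substitutes '_' at each match site.

'bp,_px,po'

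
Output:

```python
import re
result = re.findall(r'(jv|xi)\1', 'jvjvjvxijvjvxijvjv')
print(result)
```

['jv', 'jv', 'jv']

The backreference `\1` re-matches whatever the first group consumed, character for character.
Matches: at [0:4] match 'jvjv', group 1 = 'jv'; at [8:12] match 'jvjv', group 1 = 'jv'; at [14:18] match 'jvjv', group 1 = 'jv'.
With a single group, `findall` returns only what that group captured — 3 items.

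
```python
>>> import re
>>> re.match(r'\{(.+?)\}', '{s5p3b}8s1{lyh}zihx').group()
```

'{s5p3b}'

Because the quantifier is non-greedy, it stops expanding at the earliest point where the rest of the pattern can succeed.
`re.match` only tries the pattern at the start of the string.
The match spans [0:7] → '{s5p3b}'.
Captured: group 1 = 's5p3b'.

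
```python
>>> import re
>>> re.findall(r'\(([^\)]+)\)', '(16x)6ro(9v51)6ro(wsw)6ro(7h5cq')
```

['16x', '9v51', 'wsw']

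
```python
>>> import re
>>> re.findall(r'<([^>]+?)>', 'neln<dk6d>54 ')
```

Because there's exactly one group, `findall` drops the full match and keeps group 1 from the one hit.

['dk6d']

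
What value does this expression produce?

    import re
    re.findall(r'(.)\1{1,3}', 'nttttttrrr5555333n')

`\1` has to match the exact text group 1 already captured.
Scanning left to right: at [1:5] match 'tttt', group 1 = 't'; at [5:7] match 'tt', group 1 = 't'; at [7:10] match 'rrr', group 1 = 'r'; at [10:14] match '5555', group 1 = '5'; at [14:17] match '333', group 1 = '3'.
`findall` collects group 1 from each match (5 total).

['t', 't', 'r', '5', '3']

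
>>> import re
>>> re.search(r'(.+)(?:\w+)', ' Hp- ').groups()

This matches one or more of any character (captured); then one or more of a word character (non-capturing group).
Unlike `match`, `search` isn't anchored — it looks for the pattern anywhere in the string.
The match spans [0:3] → ' Hp'.
Captured: group 1 = ' H'.

(' H',)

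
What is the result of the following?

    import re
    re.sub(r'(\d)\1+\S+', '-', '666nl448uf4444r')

'-'

The backreference `\1` re-matches whatever the first group consumed, character for character.
Matches: at [0:15] → '666nl448uf4444r'.
`sub` substitutes '-' at each match site.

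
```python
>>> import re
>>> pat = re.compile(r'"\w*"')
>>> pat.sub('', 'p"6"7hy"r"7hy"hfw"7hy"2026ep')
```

'p7hy7hy7hy"2026ep'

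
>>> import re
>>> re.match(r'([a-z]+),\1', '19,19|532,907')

None

`match` is anchored at position 0; if the pattern doesn't fit there, it returns None.
Here position 0 doesn't satisfy it, so the call returns None.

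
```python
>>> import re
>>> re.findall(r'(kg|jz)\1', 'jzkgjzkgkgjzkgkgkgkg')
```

`\1` has to match the exact text group 1 already captured.
Matches: at [6:10] match 'kgkg', group 1 = 'kg'; at [12:16] match 'kgkg', group 1 = 'kg'; at [16:20] match 'kgkg', group 1 = 'kg'.
With a single group, `findall` returns only what that group captured — 3 items.

['kg', 'kg', 'kg']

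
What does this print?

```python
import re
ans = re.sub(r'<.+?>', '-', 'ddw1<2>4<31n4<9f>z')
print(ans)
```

ddw1-4-z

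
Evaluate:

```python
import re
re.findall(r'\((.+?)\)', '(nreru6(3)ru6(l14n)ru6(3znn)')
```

['nreru6(3', 'l14n', '3znn']

The `?` after the quantifier makes it lazy — it takes as little as possible before letting the rest of the pattern try.
Because there's exactly one group, `findall` drops the full match and keeps group 1 from each hit.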